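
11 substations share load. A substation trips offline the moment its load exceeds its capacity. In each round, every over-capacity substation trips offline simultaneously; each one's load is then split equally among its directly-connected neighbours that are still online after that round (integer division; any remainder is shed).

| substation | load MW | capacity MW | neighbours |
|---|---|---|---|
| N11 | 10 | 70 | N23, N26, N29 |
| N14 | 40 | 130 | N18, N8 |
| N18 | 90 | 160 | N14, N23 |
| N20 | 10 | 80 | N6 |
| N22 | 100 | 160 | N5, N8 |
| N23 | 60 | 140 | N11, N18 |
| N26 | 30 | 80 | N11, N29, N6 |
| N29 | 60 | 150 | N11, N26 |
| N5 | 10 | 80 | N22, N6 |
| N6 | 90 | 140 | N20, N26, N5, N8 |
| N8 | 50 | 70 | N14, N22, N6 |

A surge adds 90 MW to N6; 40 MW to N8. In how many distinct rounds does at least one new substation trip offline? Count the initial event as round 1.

2

Round 1 — N6 at 180 > 140; N8 at 90 > 70. N6, N8 trip offline.
  N6 sheds 180 MW to N20, N26, N5: 60 each.
    N20: 10+60 = 70 ≤ 80
    N26: 30+60 = 90 > 80
    N5: 10+60 = 70 ≤ 80
  N8 sheds 90 MW to N14, N22: 45 each.
    N14: 40+45 = 85 ≤ 130
    N22: 100+45 = 145 ≤ 160
Round 2 — N26 trips offline.
  N26 sheds 90 MW to N11, N29: 45 each.
    N11: 10+45 = 55 ≤ 70
    N29: 60+45 = 105 ≤ 150
No further trips.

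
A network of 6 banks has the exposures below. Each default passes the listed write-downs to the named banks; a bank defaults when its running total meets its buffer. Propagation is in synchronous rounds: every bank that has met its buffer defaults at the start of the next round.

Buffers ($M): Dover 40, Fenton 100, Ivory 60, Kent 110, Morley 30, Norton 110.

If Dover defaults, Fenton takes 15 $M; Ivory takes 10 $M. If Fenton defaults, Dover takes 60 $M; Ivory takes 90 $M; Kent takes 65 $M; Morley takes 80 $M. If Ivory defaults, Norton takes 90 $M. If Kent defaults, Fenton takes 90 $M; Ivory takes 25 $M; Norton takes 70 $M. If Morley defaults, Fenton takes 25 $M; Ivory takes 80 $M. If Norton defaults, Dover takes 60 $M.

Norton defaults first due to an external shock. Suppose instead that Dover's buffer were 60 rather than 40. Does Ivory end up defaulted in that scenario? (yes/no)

With Dover's buffer at 60:
Round 1 — Norton defaults (initial).
  Dover: +60 → 60 ≥ 60
Round 2 — Dover defaults.
  Fenton: +15 → 15 < 100
  Ivory: +10 → 10 < 60
No further defaults.

no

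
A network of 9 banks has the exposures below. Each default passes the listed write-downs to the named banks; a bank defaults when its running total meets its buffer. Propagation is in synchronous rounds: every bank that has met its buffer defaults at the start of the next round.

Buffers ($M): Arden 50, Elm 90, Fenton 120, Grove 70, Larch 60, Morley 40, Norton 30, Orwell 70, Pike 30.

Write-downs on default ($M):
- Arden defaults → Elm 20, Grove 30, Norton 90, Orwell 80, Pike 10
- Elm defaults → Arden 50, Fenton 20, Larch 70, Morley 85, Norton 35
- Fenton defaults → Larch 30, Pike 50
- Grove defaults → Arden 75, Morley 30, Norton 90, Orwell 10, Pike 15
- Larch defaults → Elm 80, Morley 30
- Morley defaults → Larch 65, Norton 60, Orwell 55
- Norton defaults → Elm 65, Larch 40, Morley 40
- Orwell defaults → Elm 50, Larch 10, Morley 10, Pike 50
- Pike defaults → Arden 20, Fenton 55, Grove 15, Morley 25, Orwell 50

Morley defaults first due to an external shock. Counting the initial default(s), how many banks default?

7

Round 1 — Morley defaults (initial).
  Larch: +65 → 65 ≥ 60
  Norton: +60 → 60 ≥ 30
  Orwell: +55 → 55 < 70
Round 2 — Larch, Norton default.
  Elm: +80+65 → 145 ≥ 90
Round 3 — Elm defaults.
  Arden: +50 → 50 ≥ 50
  Fenton: +20 → 20 < 120
Round 4 — Arden defaults.
  Grove: +30 → 30 < 70
  Orwell: +80 → 135 ≥ 70
  Pike: +10 → 10 < 30
Round 5 — Orwell defaults.
  Pike: +50 → 60 ≥ 30
Round 6 — Pike defaults.
  Fenton: +55 → 75 < 120
  Grove: +15 → 45 < 70
No further defaults.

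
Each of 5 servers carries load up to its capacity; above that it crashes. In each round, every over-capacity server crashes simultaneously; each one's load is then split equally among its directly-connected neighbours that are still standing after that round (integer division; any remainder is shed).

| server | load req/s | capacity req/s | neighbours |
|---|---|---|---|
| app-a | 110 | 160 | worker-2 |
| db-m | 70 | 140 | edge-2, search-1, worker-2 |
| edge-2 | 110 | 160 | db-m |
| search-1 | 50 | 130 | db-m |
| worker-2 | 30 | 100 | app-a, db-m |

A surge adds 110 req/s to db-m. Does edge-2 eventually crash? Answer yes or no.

Round 1 — db-m at 180 > 140. db-m crashes.
  db-m sheds 180 req/s to edge-2, search-1, worker-2: 60 each.
    edge-2: 110+60 = 170 > 160
    search-1: 50+60 = 110 ≤ 130
    worker-2: 30+60 = 90 ≤ 100
Round 2 — edge-2 crashes.
  edge-2 sheds 170 req/s: no online neighbours, lost.
No further crashes.

yes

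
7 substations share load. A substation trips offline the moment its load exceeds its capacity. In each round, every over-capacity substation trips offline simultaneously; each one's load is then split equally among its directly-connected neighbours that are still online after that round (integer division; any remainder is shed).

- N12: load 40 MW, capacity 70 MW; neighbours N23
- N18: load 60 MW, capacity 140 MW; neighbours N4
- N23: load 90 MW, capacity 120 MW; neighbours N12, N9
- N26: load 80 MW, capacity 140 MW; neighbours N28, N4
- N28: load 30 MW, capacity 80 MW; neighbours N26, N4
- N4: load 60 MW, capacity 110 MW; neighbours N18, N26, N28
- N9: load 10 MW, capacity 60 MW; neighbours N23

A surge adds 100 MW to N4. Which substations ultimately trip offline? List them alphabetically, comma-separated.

Round 1 — N4 at 160 > 110. N4 trips offline.
  N4 sheds 160 MW to N18, N26, N28: 53 each (1 lost).
    N18: 60+53 = 113 ≤ 140
    N26: 80+53 = 133 ≤ 140
    N28: 30+53 = 83 > 80
Round 2 — N28 trips offline.
  N28 sheds 83 MW to N26: 83 each.
    N26: 133+83 = 216 > 140
Round 3 — N26 trips offline.
  N26 sheds 216 MW: no online neighbours, lost.
No further trips.

N26, N28, N4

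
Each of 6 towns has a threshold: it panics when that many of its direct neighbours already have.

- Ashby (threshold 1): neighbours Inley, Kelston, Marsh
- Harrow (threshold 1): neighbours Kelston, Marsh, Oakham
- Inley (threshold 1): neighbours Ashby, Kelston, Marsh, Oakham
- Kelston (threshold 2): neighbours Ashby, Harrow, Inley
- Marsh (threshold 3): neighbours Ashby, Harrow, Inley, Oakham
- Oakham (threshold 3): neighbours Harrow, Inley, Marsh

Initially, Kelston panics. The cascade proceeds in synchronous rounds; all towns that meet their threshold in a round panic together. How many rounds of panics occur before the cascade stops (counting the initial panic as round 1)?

Round 1 — Kelston panics (initial).
Round 2 — checking thresholds:
  Ashby: 1 of 3 neighbours ≥ 1, panics.
  Harrow: 1 of 3 neighbours ≥ 1, panics.
  Inley: 1 of 4 neighbours ≥ 1, panics.
Round 3 — checking thresholds:
  Marsh: 3 of 4 neighbours ≥ 3, panics.
  Oakham: 2 of 3 neighbours < 3, below threshold.
Round 4 — checking thresholds:
  Oakham: 3 of 3 neighbours ≥ 3, panics.
Round 5 — no new panics; cascade stops.

4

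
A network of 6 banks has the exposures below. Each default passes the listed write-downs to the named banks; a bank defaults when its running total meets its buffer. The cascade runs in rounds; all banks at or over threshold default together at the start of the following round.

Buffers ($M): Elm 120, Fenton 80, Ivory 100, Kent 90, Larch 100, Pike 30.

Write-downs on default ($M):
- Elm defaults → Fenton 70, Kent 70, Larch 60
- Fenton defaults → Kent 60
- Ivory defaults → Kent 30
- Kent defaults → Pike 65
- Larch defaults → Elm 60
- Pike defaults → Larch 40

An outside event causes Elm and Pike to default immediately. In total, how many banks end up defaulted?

Round 1 — Elm, Pike default (initial).
  Fenton: +70 → 70 < 80
  Kent: +70 → 70 < 90
  Larch: +60+40 → 100 ≥ 100
Round 2 — Larch defaults.
No further defaults.

3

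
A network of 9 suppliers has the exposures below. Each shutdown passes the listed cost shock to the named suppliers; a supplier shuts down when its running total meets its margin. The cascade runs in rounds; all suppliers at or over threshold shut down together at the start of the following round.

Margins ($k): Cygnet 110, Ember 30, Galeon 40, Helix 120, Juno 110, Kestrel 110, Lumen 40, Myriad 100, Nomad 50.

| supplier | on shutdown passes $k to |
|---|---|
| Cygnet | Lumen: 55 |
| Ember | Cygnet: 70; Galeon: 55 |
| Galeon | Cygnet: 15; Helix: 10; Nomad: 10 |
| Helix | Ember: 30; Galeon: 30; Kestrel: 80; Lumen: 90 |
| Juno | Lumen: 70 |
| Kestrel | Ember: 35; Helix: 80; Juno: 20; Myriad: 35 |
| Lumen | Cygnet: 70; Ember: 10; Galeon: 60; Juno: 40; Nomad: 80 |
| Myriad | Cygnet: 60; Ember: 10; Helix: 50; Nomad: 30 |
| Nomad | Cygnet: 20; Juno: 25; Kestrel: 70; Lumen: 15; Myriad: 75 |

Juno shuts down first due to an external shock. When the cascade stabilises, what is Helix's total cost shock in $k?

10

Round 1 — Juno shuts down (initial).
  Lumen: +70 → 70 ≥ 40
Round 2 — Lumen shuts down.
  Cygnet: +70 → 70 < 110
  Ember: +10 → 10 < 30
  Galeon: +60 → 60 ≥ 40
  Nomad: +80 → 80 ≥ 50
Round 3 — Galeon, Nomad shut down.
  Cygnet: +15+20 → 105 < 110
  Helix: +10 → 10 < 120
  Kestrel: +70 → 70 < 110
  Myriad: +75 → 75 < 100
No further shutdowns.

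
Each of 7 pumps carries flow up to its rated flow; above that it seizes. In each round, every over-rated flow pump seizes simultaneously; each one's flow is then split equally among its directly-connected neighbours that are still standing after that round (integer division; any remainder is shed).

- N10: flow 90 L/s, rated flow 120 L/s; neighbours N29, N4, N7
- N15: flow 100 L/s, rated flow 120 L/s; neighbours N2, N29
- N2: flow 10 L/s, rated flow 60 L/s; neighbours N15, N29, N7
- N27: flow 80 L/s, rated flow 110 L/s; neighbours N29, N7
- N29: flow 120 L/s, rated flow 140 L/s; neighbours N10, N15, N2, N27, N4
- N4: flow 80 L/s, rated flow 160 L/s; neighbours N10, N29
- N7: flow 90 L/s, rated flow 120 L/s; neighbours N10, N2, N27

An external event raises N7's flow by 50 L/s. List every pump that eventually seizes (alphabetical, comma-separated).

Round 1 — N7 at 140 > 120. N7 seizes.
  N7 sheds 140 L/s to N10, N2, N27: 46 each (2 lost).
    N10: 90+46 = 136 > 120
    N2: 10+46 = 56 ≤ 60
    N27: 80+46 = 126 > 110
Round 2 — N10, N27 seize.
  N10 sheds 136 L/s to N29, N4: 68 each.
    N29: 120+68 = 188 > 140
    N4: 80+68 = 148 ≤ 160
  N27 sheds 126 L/s to N29: 126 each.
    N29: 188+126 = 314 > 140
Round 3 — N29 seizes.
  N29 sheds 314 L/s to N15, N2, N4: 104 each (2 lost).
    N15: 100+104 = 204 > 120
    N2: 56+104 = 160 > 60
    N4: 148+104 = 252 > 160
Round 4 — N15, N2, N4 seize.
  N15 sheds 204 L/s: no online neighbours, lost.
  N2 sheds 160 L/s: no online neighbours, lost.
  N4 sheds 252 L/s: no online neighbours, lost.
No further seizures.

N10, N15, N2, N27, N29, N4, N7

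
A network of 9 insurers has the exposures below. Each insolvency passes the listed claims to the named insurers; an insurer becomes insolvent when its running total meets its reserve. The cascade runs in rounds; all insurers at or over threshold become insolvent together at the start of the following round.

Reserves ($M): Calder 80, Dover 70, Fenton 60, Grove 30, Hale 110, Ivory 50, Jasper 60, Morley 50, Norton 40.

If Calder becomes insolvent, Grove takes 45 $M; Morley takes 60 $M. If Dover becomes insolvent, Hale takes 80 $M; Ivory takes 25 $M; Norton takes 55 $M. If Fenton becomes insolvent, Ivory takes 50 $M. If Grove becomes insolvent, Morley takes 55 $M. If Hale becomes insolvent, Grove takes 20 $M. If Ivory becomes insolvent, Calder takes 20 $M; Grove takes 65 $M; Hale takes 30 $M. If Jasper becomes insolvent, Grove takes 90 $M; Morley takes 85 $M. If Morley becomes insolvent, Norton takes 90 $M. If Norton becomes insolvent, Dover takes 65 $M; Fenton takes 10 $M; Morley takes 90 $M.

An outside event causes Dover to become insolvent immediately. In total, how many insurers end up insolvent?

3

Round 1 — Dover becomes insolvent (initial).
  Hale: +80 → 80 < 110
  Ivory: +25 → 25 < 50
  Norton: +55 → 55 ≥ 40
Round 2 — Norton becomes insolvent.
  Fenton: +10 → 10 < 60
  Morley: +90 → 90 ≥ 50
Round 3 — Morley becomes insolvent.
No further insolvencies.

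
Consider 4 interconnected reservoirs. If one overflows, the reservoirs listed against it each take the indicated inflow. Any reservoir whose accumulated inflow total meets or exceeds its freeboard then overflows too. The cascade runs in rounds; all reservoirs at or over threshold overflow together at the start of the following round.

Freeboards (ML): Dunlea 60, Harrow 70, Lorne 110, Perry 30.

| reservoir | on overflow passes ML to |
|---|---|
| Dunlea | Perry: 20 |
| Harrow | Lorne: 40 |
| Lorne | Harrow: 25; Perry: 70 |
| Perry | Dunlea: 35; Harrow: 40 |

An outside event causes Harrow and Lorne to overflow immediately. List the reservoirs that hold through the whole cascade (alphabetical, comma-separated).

Round 1 — Harrow, Lorne overflow (initial).
  Perry: +70 → 70 ≥ 30
Round 2 — Perry overflows.
  Dunlea: +35 → 35 < 60
No further overflows.

Dunlea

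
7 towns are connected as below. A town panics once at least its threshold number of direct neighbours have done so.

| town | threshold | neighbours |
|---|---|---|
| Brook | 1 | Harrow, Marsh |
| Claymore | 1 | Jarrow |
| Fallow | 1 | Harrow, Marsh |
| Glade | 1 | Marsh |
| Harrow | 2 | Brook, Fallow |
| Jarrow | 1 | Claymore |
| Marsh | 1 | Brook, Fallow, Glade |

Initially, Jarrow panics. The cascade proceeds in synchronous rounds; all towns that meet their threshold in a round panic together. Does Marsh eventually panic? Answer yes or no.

Round 1 — Jarrow panics (initial).
Round 2 — checking thresholds:
  Claymore: 1 of 1 neighbours ≥ 1, panics.
Round 3 — no new panics; cascade stops.

no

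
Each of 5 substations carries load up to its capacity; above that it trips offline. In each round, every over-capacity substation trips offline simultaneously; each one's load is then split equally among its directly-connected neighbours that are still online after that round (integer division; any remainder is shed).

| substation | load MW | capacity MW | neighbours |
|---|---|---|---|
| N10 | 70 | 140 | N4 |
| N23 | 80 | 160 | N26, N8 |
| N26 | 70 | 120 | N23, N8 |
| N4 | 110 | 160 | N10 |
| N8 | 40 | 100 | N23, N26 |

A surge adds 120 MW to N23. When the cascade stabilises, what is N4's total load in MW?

Round 1 — N23 at 200 > 160. N23 trips offline.
  N23 sheds 200 MW to N26, N8: 100 each.
    N26: 70+100 = 170 > 120
    N8: 40+100 = 140 > 100
Round 2 — N26, N8 trip offline.
  N26 sheds 170 MW: no online neighbours, lost.
  N8 sheds 140 MW: no online neighbours, lost.
No further trips.

110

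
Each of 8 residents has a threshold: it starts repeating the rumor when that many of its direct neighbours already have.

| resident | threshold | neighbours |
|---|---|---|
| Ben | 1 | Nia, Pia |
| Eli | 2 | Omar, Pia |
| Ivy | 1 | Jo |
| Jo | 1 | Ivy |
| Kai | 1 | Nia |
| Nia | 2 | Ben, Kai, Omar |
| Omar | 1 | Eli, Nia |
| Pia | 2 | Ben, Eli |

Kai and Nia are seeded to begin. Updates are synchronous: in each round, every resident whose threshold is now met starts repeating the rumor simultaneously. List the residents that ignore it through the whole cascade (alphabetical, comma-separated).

Round 1 — Kai, Nia start repeating the rumor (initial).
Round 2 — checking thresholds:
  Ben: 1 of 2 neighbours ≥ 1, starts repeating the rumor.
  Omar: 1 of 2 neighbours ≥ 1, starts repeating the rumor.
Round 3 — no new spreads; cascade stops.

Eli, Ivy, Jo, Pia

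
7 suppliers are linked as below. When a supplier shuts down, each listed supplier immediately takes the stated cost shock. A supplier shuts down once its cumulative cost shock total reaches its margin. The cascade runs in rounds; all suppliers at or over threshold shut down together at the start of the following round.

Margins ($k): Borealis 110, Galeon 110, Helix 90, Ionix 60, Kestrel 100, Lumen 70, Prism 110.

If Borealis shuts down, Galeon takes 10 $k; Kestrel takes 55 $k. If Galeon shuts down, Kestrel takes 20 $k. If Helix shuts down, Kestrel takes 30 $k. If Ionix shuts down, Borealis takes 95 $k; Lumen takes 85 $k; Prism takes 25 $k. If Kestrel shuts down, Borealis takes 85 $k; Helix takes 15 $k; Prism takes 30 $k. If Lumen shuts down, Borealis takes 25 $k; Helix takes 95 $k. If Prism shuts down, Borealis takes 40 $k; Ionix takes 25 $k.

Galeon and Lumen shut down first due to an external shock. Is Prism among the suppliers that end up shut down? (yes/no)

Round 1 — Galeon, Lumen shut down (initial).
  Borealis: +25 → 25 < 110
  Helix: +95 → 95 ≥ 90
  Kestrel: +20 → 20 < 100
Round 2 — Helix shuts down.
  Kestrel: +30 → 50 < 100
No further shutdowns.

no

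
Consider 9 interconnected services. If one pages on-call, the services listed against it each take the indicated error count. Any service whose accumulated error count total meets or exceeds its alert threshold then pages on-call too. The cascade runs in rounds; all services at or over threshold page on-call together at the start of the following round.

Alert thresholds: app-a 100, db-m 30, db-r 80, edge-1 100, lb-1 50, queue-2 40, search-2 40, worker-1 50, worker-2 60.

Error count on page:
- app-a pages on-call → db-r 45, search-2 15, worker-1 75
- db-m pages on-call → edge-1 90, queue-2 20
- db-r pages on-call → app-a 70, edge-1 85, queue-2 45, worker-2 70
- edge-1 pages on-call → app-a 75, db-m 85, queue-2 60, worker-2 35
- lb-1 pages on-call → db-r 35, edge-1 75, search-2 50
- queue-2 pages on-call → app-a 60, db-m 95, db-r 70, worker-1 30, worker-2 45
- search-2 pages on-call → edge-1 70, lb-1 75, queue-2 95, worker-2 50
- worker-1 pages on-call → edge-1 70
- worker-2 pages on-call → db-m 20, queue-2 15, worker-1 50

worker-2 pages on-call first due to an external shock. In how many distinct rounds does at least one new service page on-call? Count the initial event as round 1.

2

Round 1 — worker-2 pages on-call (initial).
  db-m: +20 → 20 < 30
  queue-2: +15 → 15 < 40
  worker-1: +50 → 50 ≥ 50
Round 2 — worker-1 pages on-call.
  edge-1: +70 → 70 < 100
No further pages.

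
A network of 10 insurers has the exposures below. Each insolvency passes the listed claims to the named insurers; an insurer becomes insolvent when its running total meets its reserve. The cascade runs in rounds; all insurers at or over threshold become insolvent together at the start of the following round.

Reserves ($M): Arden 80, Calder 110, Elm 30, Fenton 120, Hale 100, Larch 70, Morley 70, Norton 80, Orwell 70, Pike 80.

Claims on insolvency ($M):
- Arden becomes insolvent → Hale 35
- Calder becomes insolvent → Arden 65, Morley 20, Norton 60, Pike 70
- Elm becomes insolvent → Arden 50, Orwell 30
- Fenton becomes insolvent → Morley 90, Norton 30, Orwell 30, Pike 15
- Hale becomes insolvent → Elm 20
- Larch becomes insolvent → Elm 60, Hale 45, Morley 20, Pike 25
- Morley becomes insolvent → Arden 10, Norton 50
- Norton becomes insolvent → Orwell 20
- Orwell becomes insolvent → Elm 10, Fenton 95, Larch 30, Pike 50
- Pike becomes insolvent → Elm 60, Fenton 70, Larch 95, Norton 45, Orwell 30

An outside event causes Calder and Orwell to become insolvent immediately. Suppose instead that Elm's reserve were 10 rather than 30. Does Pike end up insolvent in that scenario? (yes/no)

With Elm's reserve at 10:
Round 1 — Calder, Orwell become insolvent (initial).
  Arden: +65 → 65 < 80
  Elm: +10 → 10 ≥ 10
  Fenton: +95 → 95 < 120
  Larch: +30 → 30 < 70
  Morley: +20 → 20 < 70
  Norton: +60 → 60 < 80
  Pike: +70+50 → 120 ≥ 80
Round 2 — Elm, Pike become insolvent.
  Arden: +50 → 115 ≥ 80
  Fenton: +70 → 165 ≥ 120
  Larch: +95 → 125 ≥ 70
  Norton: +45 → 105 ≥ 80
Round 3 — Arden, Fenton, Larch, Norton become insolvent.
  Hale: +35+45 → 80 < 100
  Morley: +90+20 → 130 ≥ 70
Round 4 — Morley becomes insolvent.
No further insolvencies.

yes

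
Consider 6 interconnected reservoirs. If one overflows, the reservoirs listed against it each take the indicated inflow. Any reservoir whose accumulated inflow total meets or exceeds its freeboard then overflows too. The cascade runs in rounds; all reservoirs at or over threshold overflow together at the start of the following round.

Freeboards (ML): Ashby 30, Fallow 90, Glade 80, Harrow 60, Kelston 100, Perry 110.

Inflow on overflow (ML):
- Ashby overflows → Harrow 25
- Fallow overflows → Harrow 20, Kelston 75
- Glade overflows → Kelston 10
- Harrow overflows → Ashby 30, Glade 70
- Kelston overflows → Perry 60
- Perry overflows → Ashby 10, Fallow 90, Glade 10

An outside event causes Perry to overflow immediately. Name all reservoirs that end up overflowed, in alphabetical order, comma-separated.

Fallow, Perry

Round 1 — Perry overflows (initial).
  Ashby: +10 → 10 < 30
  Fallow: +90 → 90 ≥ 90
  Glade: +10 → 10 < 80
Round 2 — Fallow overflows.
  Harrow: +20 → 20 < 60
  Kelston: +75 → 75 < 100
No further overflows.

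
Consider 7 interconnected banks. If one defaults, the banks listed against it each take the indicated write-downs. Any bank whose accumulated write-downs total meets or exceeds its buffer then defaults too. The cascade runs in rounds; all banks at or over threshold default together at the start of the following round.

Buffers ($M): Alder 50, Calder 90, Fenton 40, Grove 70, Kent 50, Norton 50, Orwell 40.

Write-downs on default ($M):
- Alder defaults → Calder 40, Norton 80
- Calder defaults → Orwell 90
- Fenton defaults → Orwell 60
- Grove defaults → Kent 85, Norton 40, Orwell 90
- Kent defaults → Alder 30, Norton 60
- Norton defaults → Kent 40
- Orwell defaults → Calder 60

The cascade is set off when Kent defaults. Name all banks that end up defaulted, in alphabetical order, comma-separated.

Kent, Norton

Round 1 — Kent defaults (initial).
  Alder: +30 → 30 < 50
  Norton: +60 → 60 ≥ 50
Round 2 — Norton defaults.
No further defaults.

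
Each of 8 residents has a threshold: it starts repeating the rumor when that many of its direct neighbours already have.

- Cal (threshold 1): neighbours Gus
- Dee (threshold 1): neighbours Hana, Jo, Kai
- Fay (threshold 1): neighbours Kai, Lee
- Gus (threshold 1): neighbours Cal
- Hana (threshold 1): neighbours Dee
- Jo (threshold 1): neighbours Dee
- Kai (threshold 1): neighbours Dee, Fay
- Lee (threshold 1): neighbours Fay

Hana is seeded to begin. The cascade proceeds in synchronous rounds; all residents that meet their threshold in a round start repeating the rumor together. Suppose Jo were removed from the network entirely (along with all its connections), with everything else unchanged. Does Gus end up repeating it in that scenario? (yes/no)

With Jo removed:
Round 1 — Hana starts repeating the rumor (initial).
Round 2 — checking thresholds:
  Dee: 1 of 2 neighbours ≥ 1, starts repeating the rumor.
Round 3 — checking thresholds:
  Kai: 1 of 2 neighbours ≥ 1, starts repeating the rumor.
Round 4 — checking thresholds:
  Fay: 1 of 2 neighbours ≥ 1, starts repeating the rumor.
Round 5 — checking thresholds:
  Lee: 1 of 1 neighbours ≥ 1, starts repeating the rumor.
Round 6 — no new spreads; cascade stops.

no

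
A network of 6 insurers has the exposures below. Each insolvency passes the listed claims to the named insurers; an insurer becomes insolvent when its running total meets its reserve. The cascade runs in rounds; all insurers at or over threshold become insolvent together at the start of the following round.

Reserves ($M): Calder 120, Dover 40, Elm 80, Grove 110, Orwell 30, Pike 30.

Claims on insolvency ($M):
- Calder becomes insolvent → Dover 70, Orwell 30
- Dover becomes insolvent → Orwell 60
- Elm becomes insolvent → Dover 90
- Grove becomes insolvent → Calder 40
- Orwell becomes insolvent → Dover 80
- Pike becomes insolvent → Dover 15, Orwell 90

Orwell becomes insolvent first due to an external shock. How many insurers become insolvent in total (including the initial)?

Round 1 — Orwell becomes insolvent (initial).
  Dover: +80 → 80 ≥ 40
Round 2 — Dover becomes insolvent.
No further insolvencies.

2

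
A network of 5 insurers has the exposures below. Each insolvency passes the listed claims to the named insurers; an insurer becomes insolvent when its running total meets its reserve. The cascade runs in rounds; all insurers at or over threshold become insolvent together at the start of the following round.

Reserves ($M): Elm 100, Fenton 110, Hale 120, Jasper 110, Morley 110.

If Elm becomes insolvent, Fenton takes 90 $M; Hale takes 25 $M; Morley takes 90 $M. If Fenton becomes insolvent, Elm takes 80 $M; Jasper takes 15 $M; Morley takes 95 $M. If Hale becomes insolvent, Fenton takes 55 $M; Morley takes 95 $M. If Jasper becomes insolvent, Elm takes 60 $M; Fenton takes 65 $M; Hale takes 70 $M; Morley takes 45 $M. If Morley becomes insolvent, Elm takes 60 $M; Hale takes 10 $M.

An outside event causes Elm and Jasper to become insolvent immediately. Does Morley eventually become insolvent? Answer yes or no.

yes

Round 1 — Elm, Jasper become insolvent (initial).
  Fenton: +90+65 → 155 ≥ 110
  Hale: +25+70 → 95 < 120
  Morley: +90+45 → 135 ≥ 110
Round 2 — Fenton, Morley become insolvent.
  Hale: +10 → 105 < 120
No further insolvencies.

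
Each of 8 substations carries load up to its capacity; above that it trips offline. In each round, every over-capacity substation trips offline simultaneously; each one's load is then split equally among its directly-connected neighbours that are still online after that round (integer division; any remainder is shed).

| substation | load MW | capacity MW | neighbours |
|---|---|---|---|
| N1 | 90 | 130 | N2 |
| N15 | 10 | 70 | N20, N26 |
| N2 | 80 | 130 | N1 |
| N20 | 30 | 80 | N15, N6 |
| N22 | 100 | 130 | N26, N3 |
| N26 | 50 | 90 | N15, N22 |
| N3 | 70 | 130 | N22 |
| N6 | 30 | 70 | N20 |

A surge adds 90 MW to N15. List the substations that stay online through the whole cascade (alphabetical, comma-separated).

N1, N2, N20, N6

Round 1 — N15 at 100 > 70. N15 trips offline.
  N15 sheds 100 MW to N20, N26: 50 each.
    N20: 30+50 = 80 ≤ 80
    N26: 50+50 = 100 > 90
Round 2 — N26 trips offline.
  N26 sheds 100 MW to N22: 100 each.
    N22: 100+100 = 200 > 130
Round 3 — N22 trips offline.
  N22 sheds 200 MW to N3: 200 each.
    N3: 70+200 = 270 > 130
Round 4 — N3 trips offline.
  N3 sheds 270 MW: no online neighbours, lost.
No further trips.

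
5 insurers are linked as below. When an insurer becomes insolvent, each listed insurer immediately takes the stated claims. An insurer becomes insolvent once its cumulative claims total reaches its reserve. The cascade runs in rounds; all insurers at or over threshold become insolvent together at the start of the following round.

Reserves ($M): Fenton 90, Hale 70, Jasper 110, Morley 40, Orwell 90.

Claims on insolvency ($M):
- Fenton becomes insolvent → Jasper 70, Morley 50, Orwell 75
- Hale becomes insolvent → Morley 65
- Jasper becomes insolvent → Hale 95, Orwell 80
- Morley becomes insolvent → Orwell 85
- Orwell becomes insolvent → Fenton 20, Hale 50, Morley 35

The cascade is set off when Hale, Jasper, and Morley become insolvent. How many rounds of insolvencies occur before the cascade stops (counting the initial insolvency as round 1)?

2

Round 1 — Hale, Jasper, Morley become insolvent (initial).
  Orwell: +80+85 → 165 ≥ 90
Round 2 — Orwell becomes insolvent.
  Fenton: +20 → 20 < 90
No further insolvencies.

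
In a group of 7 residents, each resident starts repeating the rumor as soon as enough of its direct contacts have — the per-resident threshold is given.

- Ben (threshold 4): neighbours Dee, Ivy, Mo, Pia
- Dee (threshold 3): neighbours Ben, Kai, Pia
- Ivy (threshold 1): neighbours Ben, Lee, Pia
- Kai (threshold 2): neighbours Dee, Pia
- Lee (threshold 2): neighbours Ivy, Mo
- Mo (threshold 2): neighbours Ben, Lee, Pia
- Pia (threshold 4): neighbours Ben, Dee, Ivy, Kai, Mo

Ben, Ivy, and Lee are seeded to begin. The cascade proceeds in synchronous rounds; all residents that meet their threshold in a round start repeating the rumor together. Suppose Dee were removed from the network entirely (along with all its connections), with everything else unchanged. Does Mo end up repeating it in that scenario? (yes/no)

With Dee removed:
Round 1 — Ben, Ivy, Lee start repeating the rumor (initial).
Round 2 — checking thresholds:
  Mo: 2 of 3 neighbours ≥ 2, starts repeating the rumor.
  Pia: 2 of 4 neighbours < 4, holds.
Round 3 — no new spreads; cascade stops.

yes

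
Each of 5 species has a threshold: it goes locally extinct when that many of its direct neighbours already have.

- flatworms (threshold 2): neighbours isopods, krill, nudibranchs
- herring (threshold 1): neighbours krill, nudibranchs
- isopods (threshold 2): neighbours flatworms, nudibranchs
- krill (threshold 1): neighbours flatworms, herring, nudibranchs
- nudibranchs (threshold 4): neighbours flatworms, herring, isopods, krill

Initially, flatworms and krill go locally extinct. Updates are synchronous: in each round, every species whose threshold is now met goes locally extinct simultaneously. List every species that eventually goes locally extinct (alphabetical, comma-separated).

flatworms, herring, krill

Round 1 — flatworms, krill go locally extinct (initial).
Round 2 — checking thresholds:
  herring: 1 of 2 neighbours ≥ 1, goes locally extinct.
  isopods: 1 of 2 neighbours < 2, holds.
  nudibranchs: 2 of 4 neighbours < 4, holds.
Round 3 — no new extinctions; cascade stops.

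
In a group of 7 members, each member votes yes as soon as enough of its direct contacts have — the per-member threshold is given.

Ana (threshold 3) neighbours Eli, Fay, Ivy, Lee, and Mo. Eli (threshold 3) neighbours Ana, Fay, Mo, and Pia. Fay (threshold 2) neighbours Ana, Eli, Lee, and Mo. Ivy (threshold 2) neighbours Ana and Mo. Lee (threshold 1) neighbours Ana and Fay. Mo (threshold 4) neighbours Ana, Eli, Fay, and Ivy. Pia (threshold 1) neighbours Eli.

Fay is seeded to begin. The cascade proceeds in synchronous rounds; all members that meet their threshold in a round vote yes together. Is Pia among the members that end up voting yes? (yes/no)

no

Round 1 — Fay votes yes (initial).
Round 2 — checking thresholds:
  Ana: 1 of 5 neighbours < 3, holds.
  Eli: 1 of 4 neighbours < 3, holds.
  Lee: 1 of 2 neighbours ≥ 1, votes yes.
  Mo: 1 of 4 neighbours < 4, holds.
Round 3 — no new yes votes; cascade stops.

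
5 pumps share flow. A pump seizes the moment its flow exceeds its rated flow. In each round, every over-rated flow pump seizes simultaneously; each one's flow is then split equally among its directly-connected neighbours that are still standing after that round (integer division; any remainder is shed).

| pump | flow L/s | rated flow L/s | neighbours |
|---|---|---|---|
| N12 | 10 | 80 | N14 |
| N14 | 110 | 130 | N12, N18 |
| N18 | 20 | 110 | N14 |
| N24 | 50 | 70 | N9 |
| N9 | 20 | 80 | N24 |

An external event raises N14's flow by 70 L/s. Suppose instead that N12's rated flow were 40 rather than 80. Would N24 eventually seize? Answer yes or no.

no

With N12's rated flow at 40:
Round 1 — N14 at 180 > 130. N14 seizes.
  N14 sheds 180 L/s to N12, N18: 90 each.
    N12: 10+90 = 100 > 40
    N18: 20+90 = 110 ≤ 110
Round 2 — N12 seizes.
  N12 sheds 100 L/s: no online neighbours, lost.
No further seizures.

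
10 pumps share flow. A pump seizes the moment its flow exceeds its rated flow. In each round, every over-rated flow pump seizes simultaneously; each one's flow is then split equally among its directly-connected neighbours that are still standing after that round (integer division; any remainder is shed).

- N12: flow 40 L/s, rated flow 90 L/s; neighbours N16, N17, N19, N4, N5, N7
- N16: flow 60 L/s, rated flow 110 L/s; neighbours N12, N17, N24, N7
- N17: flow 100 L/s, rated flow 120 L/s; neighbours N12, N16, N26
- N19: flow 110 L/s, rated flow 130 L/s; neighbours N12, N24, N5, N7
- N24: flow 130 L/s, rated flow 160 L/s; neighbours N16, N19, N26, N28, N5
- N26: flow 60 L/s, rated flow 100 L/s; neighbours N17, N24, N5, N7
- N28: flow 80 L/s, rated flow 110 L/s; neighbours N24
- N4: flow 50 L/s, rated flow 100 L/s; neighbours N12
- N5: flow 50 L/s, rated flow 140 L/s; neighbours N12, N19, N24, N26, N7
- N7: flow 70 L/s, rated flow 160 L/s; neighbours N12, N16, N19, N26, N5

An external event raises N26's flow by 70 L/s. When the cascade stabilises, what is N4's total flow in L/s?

85

Round 1 — N26 at 130 > 100. N26 seizes.
  N26 sheds 130 L/s to N17, N24, N5, N7: 32 each (2 lost).
    N17: 100+32 = 132 > 120
    N24: 130+32 = 162 > 160
    N5: 50+32 = 82 ≤ 140
    N7: 70+32 = 102 ≤ 160
Round 2 — N17, N24 seize.
  N17 sheds 132 L/s to N12, N16: 66 each.
    N12: 40+66 = 106 > 90
    N16: 60+66 = 126 > 110
  N24 sheds 162 L/s to N16, N19, N28, N5: 40 each (2 lost).
    N16: 126+40 = 166 > 110
    N19: 110+40 = 150 > 130
    N28: 80+40 = 120 > 110
    N5: 82+40 = 122 ≤ 140
Round 3 — N12, N16, N19, N28 seize.
  N12 sheds 106 L/s to N4, N5, N7: 35 each (1 lost).
    N4: 50+35 = 85 ≤ 100
    N5: 122+35 = 157 > 140
    N7: 102+35 = 137 ≤ 160
  N16 sheds 166 L/s to N7: 166 each.
    N7: 137+166 = 303 > 160
  N19 sheds 150 L/s to N5, N7: 75 each.
    N5: 157+75 = 232 > 140
    N7: 303+75 = 378 > 160
  N28 sheds 120 L/s: no online neighbours, lost.
Round 4 — N5, N7 seize.
  N5 sheds 232 L/s: no online neighbours, lost.
  N7 sheds 378 L/s: no online neighbours, lost.
No further seizures.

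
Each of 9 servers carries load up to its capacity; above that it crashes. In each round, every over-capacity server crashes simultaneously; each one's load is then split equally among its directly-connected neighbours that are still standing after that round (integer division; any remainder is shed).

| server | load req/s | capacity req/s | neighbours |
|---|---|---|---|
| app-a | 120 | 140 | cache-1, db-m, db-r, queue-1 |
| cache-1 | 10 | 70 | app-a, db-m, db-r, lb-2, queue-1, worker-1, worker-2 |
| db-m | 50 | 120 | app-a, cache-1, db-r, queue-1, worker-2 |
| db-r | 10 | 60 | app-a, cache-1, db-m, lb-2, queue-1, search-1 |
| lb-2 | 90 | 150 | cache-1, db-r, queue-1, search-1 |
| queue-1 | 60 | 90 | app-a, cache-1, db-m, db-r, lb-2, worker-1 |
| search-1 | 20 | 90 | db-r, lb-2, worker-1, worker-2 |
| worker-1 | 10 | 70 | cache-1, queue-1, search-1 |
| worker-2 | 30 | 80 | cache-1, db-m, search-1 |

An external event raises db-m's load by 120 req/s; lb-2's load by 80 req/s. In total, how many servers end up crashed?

9

Round 1 — db-m at 170 > 120; lb-2 at 170 > 150. db-m, lb-2 crash.
  db-m sheds 170 req/s to app-a, cache-1, db-r, queue-1, worker-2: 34 each.
    app-a: 120+34 = 154 > 140
    cache-1: 10+34 = 44 ≤ 70
    db-r: 10+34 = 44 ≤ 60
    queue-1: 60+34 = 94 > 90
    worker-2: 30+34 = 64 ≤ 80
  lb-2 sheds 170 req/s to cache-1, db-r, queue-1, search-1: 42 each (2 lost).
    cache-1: 44+42 = 86 > 70
    db-r: 44+42 = 86 > 60
    queue-1: 94+42 = 136 > 90
    search-1: 20+42 = 62 ≤ 90
Round 2 — app-a, cache-1, db-r, queue-1 crash.
  app-a sheds 154 req/s: no online neighbours, lost.
  cache-1 sheds 86 req/s to worker-1, worker-2: 43 each.
    worker-1: 10+43 = 53 ≤ 70
    worker-2: 64+43 = 107 > 80
  db-r sheds 86 req/s to search-1: 86 each.
    search-1: 62+86 = 148 > 90
  queue-1 sheds 136 req/s to worker-1: 136 each.
    worker-1: 53+136 = 189 > 70
Round 3 — search-1, worker-1, worker-2 crash.
  search-1 sheds 148 req/s: no online neighbours, lost.
  worker-1 sheds 189 req/s: no online neighbours, lost.
  worker-2 sheds 107 req/s: no online neighbours, lost.
No further crashes.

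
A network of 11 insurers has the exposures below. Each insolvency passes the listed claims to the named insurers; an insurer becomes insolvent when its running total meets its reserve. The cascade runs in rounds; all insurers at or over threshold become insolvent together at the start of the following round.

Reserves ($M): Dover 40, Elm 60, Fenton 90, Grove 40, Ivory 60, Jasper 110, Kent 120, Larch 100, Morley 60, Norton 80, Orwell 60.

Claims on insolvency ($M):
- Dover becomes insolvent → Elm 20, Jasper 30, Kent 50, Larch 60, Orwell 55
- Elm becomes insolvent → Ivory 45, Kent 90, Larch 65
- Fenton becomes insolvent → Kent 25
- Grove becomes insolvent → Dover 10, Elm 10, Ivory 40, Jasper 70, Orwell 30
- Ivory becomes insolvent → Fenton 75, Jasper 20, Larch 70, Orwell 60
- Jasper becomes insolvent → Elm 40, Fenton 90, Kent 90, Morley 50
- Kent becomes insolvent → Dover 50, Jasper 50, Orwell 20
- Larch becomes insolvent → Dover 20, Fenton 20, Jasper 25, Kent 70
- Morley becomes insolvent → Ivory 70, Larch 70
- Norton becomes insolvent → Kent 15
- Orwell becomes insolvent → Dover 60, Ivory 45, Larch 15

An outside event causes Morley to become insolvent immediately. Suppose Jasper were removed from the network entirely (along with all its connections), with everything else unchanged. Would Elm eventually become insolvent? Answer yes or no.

no

With Jasper removed:
Round 1 — Morley becomes insolvent (initial).
  Ivory: +70 → 70 ≥ 60
  Larch: +70 → 70 < 100
Round 2 — Ivory becomes insolvent.
  Fenton: +75 → 75 < 90
  Larch: +70 → 140 ≥ 100
  Orwell: +60 → 60 ≥ 60
Round 3 — Larch, Orwell become insolvent.
  Dover: +20+60 → 80 ≥ 40
  Fenton: +20 → 95 ≥ 90
  Kent: +70 → 70 < 120
Round 4 — Dover, Fenton become insolvent.
  Elm: +20 → 20 < 60
  Kent: +50+25 → 145 ≥ 120
Round 5 — Kent becomes insolvent.
No further insolvencies.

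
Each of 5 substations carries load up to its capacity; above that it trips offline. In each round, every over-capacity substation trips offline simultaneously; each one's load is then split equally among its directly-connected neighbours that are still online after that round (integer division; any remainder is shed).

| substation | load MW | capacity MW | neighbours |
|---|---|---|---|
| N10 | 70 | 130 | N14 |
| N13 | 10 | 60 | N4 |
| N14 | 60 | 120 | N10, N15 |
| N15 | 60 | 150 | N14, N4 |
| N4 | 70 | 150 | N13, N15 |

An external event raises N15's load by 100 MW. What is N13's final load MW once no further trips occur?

10

Round 1 — N15 at 160 > 150. N15 trips offline.
  N15 sheds 160 MW to N14, N4: 80 each.
    N14: 60+80 = 140 > 120
    N4: 70+80 = 150 ≤ 150
Round 2 — N14 trips offline.
  N14 sheds 140 MW to N10: 140 each.
    N10: 70+140 = 210 > 130
Round 3 — N10 trips offline.
  N10 sheds 210 MW: no online neighbours, lost.
No further trips.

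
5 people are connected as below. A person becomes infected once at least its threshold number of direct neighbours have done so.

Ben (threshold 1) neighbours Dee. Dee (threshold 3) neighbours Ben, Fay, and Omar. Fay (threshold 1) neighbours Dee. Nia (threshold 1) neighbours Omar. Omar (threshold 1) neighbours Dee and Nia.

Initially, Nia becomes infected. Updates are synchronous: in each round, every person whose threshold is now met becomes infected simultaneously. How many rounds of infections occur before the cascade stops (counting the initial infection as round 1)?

2

Round 1 — Nia becomes infected (initial).
Round 2 — checking thresholds:
  Omar: 1 of 2 neighbours ≥ 1, becomes infected.
Round 3 — no new infections; cascade stops.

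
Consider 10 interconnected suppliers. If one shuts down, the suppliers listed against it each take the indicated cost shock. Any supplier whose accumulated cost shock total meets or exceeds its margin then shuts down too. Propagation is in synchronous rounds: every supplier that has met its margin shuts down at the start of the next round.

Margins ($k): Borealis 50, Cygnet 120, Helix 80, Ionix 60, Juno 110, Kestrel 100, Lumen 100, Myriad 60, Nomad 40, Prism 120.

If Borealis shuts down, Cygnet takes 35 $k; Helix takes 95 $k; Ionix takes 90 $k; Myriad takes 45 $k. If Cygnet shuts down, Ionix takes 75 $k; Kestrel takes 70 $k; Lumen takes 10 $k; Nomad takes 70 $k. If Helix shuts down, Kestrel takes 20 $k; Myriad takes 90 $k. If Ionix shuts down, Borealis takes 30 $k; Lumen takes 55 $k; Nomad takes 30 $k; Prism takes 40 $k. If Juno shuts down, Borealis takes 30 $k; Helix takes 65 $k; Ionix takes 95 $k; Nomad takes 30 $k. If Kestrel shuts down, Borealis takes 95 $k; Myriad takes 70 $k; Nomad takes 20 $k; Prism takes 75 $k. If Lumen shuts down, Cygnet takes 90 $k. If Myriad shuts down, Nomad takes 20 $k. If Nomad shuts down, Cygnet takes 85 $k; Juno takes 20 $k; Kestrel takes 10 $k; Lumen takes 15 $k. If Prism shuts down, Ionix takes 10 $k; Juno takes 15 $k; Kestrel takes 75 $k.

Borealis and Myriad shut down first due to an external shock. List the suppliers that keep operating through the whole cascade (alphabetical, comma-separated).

Round 1 — Borealis, Myriad shut down (initial).
  Cygnet: +35 → 35 < 120
  Helix: +95 → 95 ≥ 80
  Ionix: +90 → 90 ≥ 60
  Nomad: +20 → 20 < 40
Round 2 — Helix, Ionix shut down.
  Kestrel: +20 → 20 < 100
  Lumen: +55 → 55 < 100
  Nomad: +30 → 50 ≥ 40
  Prism: +40 → 40 < 120
Round 3 — Nomad shuts down.
  Cygnet: +85 → 120 ≥ 120
  Juno: +20 → 20 < 110
  Kestrel: +10 → 30 < 100
  Lumen: +15 → 70 < 100
Round 4 — Cygnet shuts down.
  Kestrel: +70 → 100 ≥ 100
  Lumen: +10 → 80 < 100
Round 5 — Kestrel shuts down.
  Prism: +75 → 115 < 120
No further shutdowns.

Juno, Lumen, Prism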